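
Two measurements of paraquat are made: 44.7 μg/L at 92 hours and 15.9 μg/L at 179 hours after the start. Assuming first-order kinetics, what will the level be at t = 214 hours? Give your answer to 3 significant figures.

Over Δt = 179 − 92 = 87 hours, the level fell by a factor of 44.7/15.9 ≈ 2.8113.
n = log₂(2.8113) ≈ 1.4912 half-lives, so t½ = 87/1.4912 ≈ 58.34 hours.
From t = 179 to t = 214: 15.9 × (1/2)^((214−179)/58.34) ≈ 10.491 μg/L.

10.5 μg/L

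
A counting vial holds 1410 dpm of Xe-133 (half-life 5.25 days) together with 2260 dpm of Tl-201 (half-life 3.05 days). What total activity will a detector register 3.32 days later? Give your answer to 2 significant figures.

2000 dpm

Xe-133: 1410 × (1/2)^(3.32/5.25) = 1410 × (1/2)^0.63238 ≈ 909.61 dpm.
Tl-201: 2260 × (1/2)^(3.32/3.05) = 2260 × (1/2)^1.0885 ≈ 1062.7 dpm.
Total = 909.61 + 1062.7 ≈ 1972.4 dpm.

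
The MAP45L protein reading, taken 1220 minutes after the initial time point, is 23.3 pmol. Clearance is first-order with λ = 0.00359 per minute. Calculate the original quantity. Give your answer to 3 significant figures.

1860 pmol

t½ = ln 2 / λ = 0.69315 / 0.00359 ≈ 193.08 minutes.
Number of half-lives elapsed: n = 1220/193.08 ≈ 6.3187.
A₀ = A × 2^n = 23.3 × 2^6.3187 = 23.3 × 79.822 ≈ 1859.9 pmol.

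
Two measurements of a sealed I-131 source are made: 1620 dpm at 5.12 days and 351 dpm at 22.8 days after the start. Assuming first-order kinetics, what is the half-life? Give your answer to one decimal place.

Over Δt = 22.8 − 5.12 = 17.68 days, the level fell by a factor of 1620/351 ≈ 4.6154.
n = log₂(4.6154) ≈ 2.2065 half-lives, so t½ = 17.68/2.2065 ≈ 8.0129 days.

8.0 days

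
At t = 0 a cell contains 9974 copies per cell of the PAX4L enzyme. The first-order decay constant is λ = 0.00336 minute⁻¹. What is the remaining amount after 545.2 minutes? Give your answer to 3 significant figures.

1600 copies per cell

t½ = ln 2 / λ = 0.69315 / 0.00336 ≈ 206.29 minutes.
Number of half-lives: n = 545.2/206.29 ≈ 2.6428.
Remaining = 9974 × (1/2)^2.6428 = 9974 × 0.16011 ≈ 1597 copies per cell.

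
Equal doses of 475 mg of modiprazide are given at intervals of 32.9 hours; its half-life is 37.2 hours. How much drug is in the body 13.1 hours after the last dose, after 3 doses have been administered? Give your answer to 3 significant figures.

683 mg

The 3 doses were given 78.9, 46, 13.1 hours ago.
Total = 475·(1/2)^(78.9/37.2) + 475·(1/2)^(46/37.2) + 475·(1/2)^(13.1/37.2)
      = 109.2 + 201.58 + 372.12 ≈ 682.9 mg.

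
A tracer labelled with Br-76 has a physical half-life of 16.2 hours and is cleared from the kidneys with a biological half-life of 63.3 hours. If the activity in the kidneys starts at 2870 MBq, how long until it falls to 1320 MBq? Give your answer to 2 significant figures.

1/t_eff = 1/t_phys + 1/t_biol = 1/16.2 + 1/63.3 = 0.077526 per hour.
t_eff = 16.2 × 63.3 / (16.2 + 63.3) ≈ 12.899 hours.
n = log₂(2870/1320) ≈ 1.1205; t = 1.1205 × 12.899 ≈ 14.453 hours.

14 hours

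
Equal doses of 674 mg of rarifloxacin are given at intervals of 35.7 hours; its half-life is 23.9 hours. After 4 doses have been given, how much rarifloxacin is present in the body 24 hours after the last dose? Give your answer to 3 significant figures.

The 4 doses were given 131.1, 95.4, 59.7, 24 hours ago.
Total = 674·(1/2)^(131.1/23.9) + 674·(1/2)^(95.4/23.9) + 674·(1/2)^(59.7/23.9) + 674·(1/2)^(24/23.9)
      = 15.045 + 42.37 + 119.32 + 336.02 ≈ 512.76 mg.

513 mg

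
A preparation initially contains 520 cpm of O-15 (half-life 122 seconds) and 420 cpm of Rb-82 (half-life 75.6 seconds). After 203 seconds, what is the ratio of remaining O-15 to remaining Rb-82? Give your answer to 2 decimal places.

2.51

O-15: 520 × (1/2)^(203/122) = 520 × (1/2)^1.6639 ≈ 164.1 cpm.
Rb-82: 420 × (1/2)^(203/75.6) = 420 × (1/2)^2.6852 ≈ 65.302 cpm.
Ratio ≈ 164.1 / 65.302 ≈ 2.5129.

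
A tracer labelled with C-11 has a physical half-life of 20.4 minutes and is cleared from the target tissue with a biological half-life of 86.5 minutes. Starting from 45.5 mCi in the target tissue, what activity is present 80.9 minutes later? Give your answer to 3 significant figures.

1.52 mCi

1/t_eff = 1/t_phys + 1/t_biol = 1/20.4 + 1/86.5 = 0.06058 per minute.
t_eff = 20.4 × 86.5 / (20.4 + 86.5) ≈ 16.507 minutes.
Remaining = 45.5 × (1/2)^(80.9/16.507) = 45.5 × (1/2)^4.9009 ≈ 1.5229 mCi.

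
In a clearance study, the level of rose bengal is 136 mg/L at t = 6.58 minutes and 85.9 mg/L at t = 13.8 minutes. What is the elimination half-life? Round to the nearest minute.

Over Δt = 13.8 − 6.58 = 7.22 minutes, the level fell by a factor of 136/85.9 ≈ 1.5832.
n = log₂(1.5832) ≈ 0.66288 half-lives, so t½ = 7.22/0.66288 ≈ 10.892 minutes.

11 minutes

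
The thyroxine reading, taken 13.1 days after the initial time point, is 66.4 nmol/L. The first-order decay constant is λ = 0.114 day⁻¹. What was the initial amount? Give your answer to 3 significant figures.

296 nmol/L

t½ = ln 2 / λ = 0.69315 / 0.114 ≈ 6.0802 days.
Number of half-lives elapsed: n = 13.1/6.0802 ≈ 2.1545.
A₀ = A × 2^n = 66.4 × 2^2.1545 = 66.4 × 4.4522 ≈ 295.63 nmol/L.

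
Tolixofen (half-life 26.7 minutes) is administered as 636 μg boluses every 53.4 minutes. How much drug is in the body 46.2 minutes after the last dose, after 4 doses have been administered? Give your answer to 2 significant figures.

The 4 doses were given 206.4, 153, 99.6, 46.2 minutes ago.
Total = 636·(1/2)^(206.4/26.7) + 636·(1/2)^(153/26.7) + 636·(1/2)^(99.6/26.7) + 636·(1/2)^(46.2/26.7)
      = 2.995 + 11.98 + 47.92 + 191.68 ≈ 254.57 μg.

250 μg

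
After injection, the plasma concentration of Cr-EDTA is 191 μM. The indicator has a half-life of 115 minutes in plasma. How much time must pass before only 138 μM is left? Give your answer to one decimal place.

53.9 minutes

Fraction remaining = 138/191 ≈ 0.72251.
n = log₂(191/138) = ln(1.3841)/ln 2 ≈ 0.4689 half-lives.
t = n × t½ = 0.4689 × 115 ≈ 53.924 minutes.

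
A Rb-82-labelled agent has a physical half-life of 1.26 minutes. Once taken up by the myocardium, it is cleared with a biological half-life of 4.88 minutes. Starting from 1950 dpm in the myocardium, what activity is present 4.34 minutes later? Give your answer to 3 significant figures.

96.7 dpm

1/t_eff = 1/t_phys + 1/t_biol = 1/1.26 + 1/4.88 = 0.99857 per minute.
t_eff = 1.26 × 4.88 / (1.26 + 4.88) ≈ 1.0014 minutes.
Remaining = 1950 × (1/2)^(4.34/1.0014) = 1950 × (1/2)^4.3338 ≈ 96.702 dpm.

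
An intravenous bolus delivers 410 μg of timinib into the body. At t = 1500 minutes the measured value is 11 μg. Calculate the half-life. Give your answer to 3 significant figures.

A/A₀ = 11/410 ≈ 0.026829.
n = log₂(37.273) ≈ 5.22 half-lives elapsed in 1500 minutes.
t½ = 1500/5.22 ≈ 287.35 minutes.

287 minutes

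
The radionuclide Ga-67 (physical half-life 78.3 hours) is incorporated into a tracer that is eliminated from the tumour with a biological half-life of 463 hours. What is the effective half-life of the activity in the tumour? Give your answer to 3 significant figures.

1/t_eff = 1/t_phys + 1/t_biol = 1/78.3 + 1/463 = 0.014931 per hour.
t_eff = 78.3 × 463 / (78.3 + 463) ≈ 66.974 hours.

67.0 hours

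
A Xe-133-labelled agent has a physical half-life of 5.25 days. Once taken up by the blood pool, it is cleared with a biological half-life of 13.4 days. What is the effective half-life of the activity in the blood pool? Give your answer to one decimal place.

3.8 days

1/t_eff = 1/t_phys + 1/t_biol = 1/5.25 + 1/13.4 = 0.2651 per day.
t_eff = 5.25 × 13.4 / (5.25 + 13.4) ≈ 3.7721 days.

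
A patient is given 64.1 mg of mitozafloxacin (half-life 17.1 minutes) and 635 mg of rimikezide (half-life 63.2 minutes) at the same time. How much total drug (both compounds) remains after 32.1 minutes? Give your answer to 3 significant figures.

mitozafloxacin: 64.1 × (1/2)^(32.1/17.1) = 64.1 × (1/2)^1.8772 ≈ 17.449 mg.
rimikezide: 635 × (1/2)^(32.1/63.2) = 635 × (1/2)^0.50791 ≈ 446.56 mg.
Total = 17.449 + 446.56 ≈ 464.01 mg.

464 mg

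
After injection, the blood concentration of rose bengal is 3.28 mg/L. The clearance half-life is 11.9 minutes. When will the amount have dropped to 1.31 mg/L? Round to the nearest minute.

16 minutes

Fraction remaining = 1.31/3.28 ≈ 0.39939.
n = log₂(3.28/1.31) = ln(2.5038)/ln 2 ≈ 1.3241 half-lives.
t = n × t½ = 1.3241 × 11.9 ≈ 15.757 minutes.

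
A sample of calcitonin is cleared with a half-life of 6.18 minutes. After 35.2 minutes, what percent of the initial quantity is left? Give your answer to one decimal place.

1.9%

n = 35.2/6.18 ≈ 5.6958 half-lives.
Fraction remaining = (1/2)^5.6958 ≈ 0.019293, i.e. 1.9293%.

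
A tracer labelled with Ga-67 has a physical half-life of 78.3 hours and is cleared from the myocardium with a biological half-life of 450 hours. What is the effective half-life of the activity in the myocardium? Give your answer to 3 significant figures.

66.7 hours

1/t_eff = 1/t_phys + 1/t_biol = 1/78.3 + 1/450 = 0.014994 per hour.
t_eff = 78.3 × 450 / (78.3 + 450) ≈ 66.695 hours.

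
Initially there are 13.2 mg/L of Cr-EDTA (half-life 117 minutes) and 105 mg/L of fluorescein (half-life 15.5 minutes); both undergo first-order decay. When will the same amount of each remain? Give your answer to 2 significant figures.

53 minutes

Set 13.2·(1/2)^(t/117) = 105·(1/2)^(t/15.5).
Taking log₂: log₂(13.2/105) = t·(1/117 − 1/15.5).
log₂(0.12571) = -2.9918; 1/117 − 1/15.5 = -0.055969.
t = -2.9918 / -0.055969 ≈ 53.454 minutes.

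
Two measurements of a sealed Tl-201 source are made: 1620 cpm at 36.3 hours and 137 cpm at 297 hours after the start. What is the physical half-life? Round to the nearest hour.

73 hours

Over Δt = 297 − 36.3 = 260.7 hours, the level fell by a factor of 1620/137 ≈ 11.825.
n = log₂(11.825) ≈ 3.5637 half-lives, so t½ = 260.7/3.5637 ≈ 73.153 hours.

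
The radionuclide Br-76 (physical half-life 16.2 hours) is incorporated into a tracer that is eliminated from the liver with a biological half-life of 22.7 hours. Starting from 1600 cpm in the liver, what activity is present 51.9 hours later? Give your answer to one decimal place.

35.6 cpm

1/t_eff = 1/t_phys + 1/t_biol = 1/16.2 + 1/22.7 = 0.10578 per hour.
t_eff = 16.2 × 22.7 / (16.2 + 22.7) ≈ 9.4535 hours.
Remaining = 1600 × (1/2)^(51.9/9.4535) = 1600 × (1/2)^5.49 ≈ 35.6 cpm.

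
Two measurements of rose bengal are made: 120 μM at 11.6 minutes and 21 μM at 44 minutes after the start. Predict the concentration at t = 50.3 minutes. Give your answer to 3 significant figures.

15.0 μM

Over Δt = 44 − 11.6 = 32.4 minutes, the level fell by a factor of 120/21 ≈ 5.7143.
n = log₂(5.7143) ≈ 2.5146 half-lives, so t½ = 32.4/2.5146 ≈ 12.885 minutes.
From t = 44 to t = 50.3: 21 × (1/2)^((50.3−44)/12.885) ≈ 14.963 μM.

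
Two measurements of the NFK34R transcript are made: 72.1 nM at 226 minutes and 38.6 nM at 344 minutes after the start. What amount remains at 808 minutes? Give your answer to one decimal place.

3.3 nM

Over Δt = 344 − 226 = 118 minutes, the level fell by a factor of 72.1/38.6 ≈ 1.8679.
n = log₂(1.8679) ≈ 0.9014 half-lives, so t½ = 118/0.9014 ≈ 130.91 minutes.
From t = 344 to t = 808: 38.6 × (1/2)^((808−344)/130.91) ≈ 3.3082 nM.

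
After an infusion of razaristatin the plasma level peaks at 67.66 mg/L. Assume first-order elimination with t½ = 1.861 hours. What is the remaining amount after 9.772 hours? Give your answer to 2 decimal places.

Number of half-lives: n = 9.772/1.861 ≈ 5.2509.
Remaining = 67.66 × (1/2)^5.2509 = 67.66 × 0.026261 ≈ 1.7768 mg/L.

1.78 mg/L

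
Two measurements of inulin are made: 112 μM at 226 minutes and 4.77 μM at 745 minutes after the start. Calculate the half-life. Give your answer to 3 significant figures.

114 minutes

Over Δt = 745 − 226 = 519 minutes, the level fell by a factor of 112/4.77 ≈ 23.48.
n = log₂(23.48) ≈ 4.5534 half-lives, so t½ = 519/4.5534 ≈ 113.98 minutes.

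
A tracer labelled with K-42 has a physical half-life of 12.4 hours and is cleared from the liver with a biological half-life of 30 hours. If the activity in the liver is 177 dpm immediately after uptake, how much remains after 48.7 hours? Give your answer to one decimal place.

3.8 dpm

1/t_eff = 1/t_phys + 1/t_biol = 1/12.4 + 1/30 = 0.11398 per hour.
t_eff = 12.4 × 30 / (12.4 + 30) ≈ 8.7736 hours.
Remaining = 177 × (1/2)^(48.7/8.7736) = 177 × (1/2)^5.5508 ≈ 3.776 dpm.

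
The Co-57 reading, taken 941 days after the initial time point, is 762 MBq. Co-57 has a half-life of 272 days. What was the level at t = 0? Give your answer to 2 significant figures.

Number of half-lives elapsed: n = 941/272 ≈ 3.4596.
A₀ = A × 2^n = 762 × 2^3.4596 = 762 × 11.001 ≈ 8382.7 MBq.

8400 MBq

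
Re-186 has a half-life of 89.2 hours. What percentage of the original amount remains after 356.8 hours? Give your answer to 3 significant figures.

6.25%

n = 356.8/89.2 ≈ 4 half-lives.
Fraction remaining = (1/2)^4 ≈ 0.0625, i.e. 6.25%.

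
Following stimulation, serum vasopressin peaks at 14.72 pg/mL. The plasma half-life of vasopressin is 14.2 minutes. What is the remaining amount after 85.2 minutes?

Elapsed time is 6 half-lives (85.2/14.2).
Each half-life halves the amount: 14.72 × (1/2)^6 = 14.72/64 = 0.23 pg/mL.

0.23 pg/mL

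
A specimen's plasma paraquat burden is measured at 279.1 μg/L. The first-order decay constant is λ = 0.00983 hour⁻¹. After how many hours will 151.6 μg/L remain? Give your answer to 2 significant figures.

62 hours

t½ = ln 2 / λ = 0.69315 / 0.00983 ≈ 70.513 hours.
Fraction remaining = 151.6/279.1 ≈ 0.54317.
n = log₂(279.1/151.6) = ln(1.841)/ln 2 ≈ 0.88051 half-lives.
t = n × t½ = 0.88051 × 70.513 ≈ 62.088 hours.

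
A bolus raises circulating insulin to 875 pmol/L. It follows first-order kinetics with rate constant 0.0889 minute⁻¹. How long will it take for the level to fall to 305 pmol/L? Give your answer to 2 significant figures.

12 minutes

t½ = ln 2 / k = 0.69315 / 0.0889 ≈ 7.7969 minutes.
Fraction remaining = 305/875 ≈ 0.34857.
n = log₂(875/305) = ln(2.8689)/ln 2 ≈ 1.5205 half-lives.
t = n × t½ = 1.5205 × 7.7969 ≈ 11.855 minutes.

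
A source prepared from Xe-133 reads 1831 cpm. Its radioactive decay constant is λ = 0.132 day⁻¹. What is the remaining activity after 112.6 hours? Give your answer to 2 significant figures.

990 cpm

t½ = ln 2 / λ = 0.69315 / 0.132 ≈ 5.2511 days.
Convert the elapsed time: 112.6 hours = 4.69167 days.
Number of half-lives: n = 4.69167/5.2511 ≈ 0.89346.
Remaining = 1831 × (1/2)^0.89346 = 1831 × 0.53832 ≈ 985.67 cpm.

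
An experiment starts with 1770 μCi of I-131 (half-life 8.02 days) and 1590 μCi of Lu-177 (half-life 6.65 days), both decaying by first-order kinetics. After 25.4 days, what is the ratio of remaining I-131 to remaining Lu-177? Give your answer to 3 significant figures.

I-131: 1770 × (1/2)^(25.4/8.02) = 1770 × (1/2)^3.1671 ≈ 197.05 μCi.
Lu-177: 1590 × (1/2)^(25.4/6.65) = 1590 × (1/2)^3.8195 ≈ 112.62 μCi.
Ratio ≈ 197.05 / 112.62 ≈ 1.7498.

1.75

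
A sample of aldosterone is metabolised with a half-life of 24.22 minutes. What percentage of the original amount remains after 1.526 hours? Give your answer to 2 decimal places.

1.526 hours = 91.56 minutes.
n = 91.56/24.22 ≈ 3.7803 half-lives.
Fraction remaining = (1/2)^3.7803 ≈ 0.072778, i.e. 7.2778%.

7.28%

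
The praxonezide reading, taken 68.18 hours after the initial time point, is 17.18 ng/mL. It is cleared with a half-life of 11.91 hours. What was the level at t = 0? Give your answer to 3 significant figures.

Number of half-lives elapsed: n = 68.18/11.91 ≈ 5.7246.
A₀ = A × 2^n = 17.18 × 2^5.7246 = 17.18 × 52.878 ≈ 908.45 ng/mL.

908 ng/mL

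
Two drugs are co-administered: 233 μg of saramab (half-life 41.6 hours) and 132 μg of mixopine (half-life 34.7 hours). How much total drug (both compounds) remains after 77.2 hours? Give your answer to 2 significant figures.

93 μg

saramab: 233 × (1/2)^(77.2/41.6) = 233 × (1/2)^1.8558 ≈ 64.374 μg.
mixopine: 132 × (1/2)^(77.2/34.7) = 132 × (1/2)^2.2248 ≈ 28.239 μg.
Total = 64.374 + 28.239 ≈ 92.613 μg.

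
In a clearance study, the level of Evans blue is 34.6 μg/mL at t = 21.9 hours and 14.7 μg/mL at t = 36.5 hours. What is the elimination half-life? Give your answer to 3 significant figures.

Over Δt = 36.5 − 21.9 = 14.6 hours, the level fell by a factor of 34.6/14.7 ≈ 2.3537.
n = log₂(2.3537) ≈ 1.235 half-lives, so t½ = 14.6/1.235 ≈ 11.822 hours.

11.8 hours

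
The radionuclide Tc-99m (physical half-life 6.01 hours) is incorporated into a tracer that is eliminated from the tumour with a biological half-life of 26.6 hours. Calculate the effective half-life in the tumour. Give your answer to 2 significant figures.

4.9 hours

1/t_eff = 1/t_phys + 1/t_biol = 1/6.01 + 1/26.6 = 0.20398 per hour.
t_eff = 6.01 × 26.6 / (6.01 + 26.6) ≈ 4.9024 hours.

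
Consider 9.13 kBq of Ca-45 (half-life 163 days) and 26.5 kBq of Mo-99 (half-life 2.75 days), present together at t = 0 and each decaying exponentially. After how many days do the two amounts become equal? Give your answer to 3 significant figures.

Set 9.13·(1/2)^(t/163) = 26.5·(1/2)^(t/2.75).
Taking log₂: log₂(9.13/26.5) = t·(1/163 − 1/2.75).
log₂(0.34453) = -1.5373; 1/163 − 1/2.75 = -0.3575.
t = -1.5373 / -0.3575 ≈ 4.3001 days.

4.30 days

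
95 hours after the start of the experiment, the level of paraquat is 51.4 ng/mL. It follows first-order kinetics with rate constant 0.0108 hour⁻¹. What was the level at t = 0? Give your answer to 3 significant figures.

t½ = ln 2 / k = 0.69315 / 0.0108 ≈ 64.18 hours.
Number of half-lives elapsed: n = 95/64.18 ≈ 1.4802.
A₀ = A × 2^n = 51.4 × 2^1.4802 = 51.4 × 2.7899 ≈ 143.4 ng/mL.

143 ng/mL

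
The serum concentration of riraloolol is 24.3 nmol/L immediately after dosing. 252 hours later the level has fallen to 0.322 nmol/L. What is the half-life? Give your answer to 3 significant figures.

40.4 hours

A/A₀ = 0.322/24.3 ≈ 0.013251.
n = log₂(75.466) ≈ 6.2378 half-lives elapsed in 252 hours.
t½ = 252/6.2378 ≈ 40.399 hours.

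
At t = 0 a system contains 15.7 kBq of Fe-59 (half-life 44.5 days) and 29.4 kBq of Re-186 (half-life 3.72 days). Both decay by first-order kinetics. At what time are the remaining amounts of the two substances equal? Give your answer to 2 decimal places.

3.67 days

Set 15.7·(1/2)^(t/44.5) = 29.4·(1/2)^(t/3.72).
Taking log₂: log₂(15.7/29.4) = t·(1/44.5 − 1/3.72).
log₂(0.53401) = -0.90505; 1/44.5 − 1/3.72 = -0.24635.
t = -0.90505 / -0.24635 ≈ 3.6739 days.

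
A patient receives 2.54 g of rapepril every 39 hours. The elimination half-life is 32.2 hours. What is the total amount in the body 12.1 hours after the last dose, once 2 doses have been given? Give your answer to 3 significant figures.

The 2 doses were given 51.1, 12.1 hours ago.
Total = 2.54·(1/2)^(51.1/32.2) + 2.54·(1/2)^(12.1/32.2)
      = 0.8455 + 1.9576 ≈ 2.8031 g.

2.80 g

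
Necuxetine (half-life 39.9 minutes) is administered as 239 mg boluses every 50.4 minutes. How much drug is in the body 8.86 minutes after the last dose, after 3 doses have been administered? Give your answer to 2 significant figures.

330 mg

The 3 doses were given 109.66, 59.26, 8.86 minutes ago.
Total = 239·(1/2)^(109.66/39.9) + 239·(1/2)^(59.26/39.9) + 239·(1/2)^(8.86/39.9)
      = 35.568 + 85.37 + 204.91 ≈ 325.84 mg.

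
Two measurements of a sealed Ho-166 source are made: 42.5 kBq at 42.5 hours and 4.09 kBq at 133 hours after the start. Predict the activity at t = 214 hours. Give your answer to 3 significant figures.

0.503 kBq

Over Δt = 133 − 42.5 = 90.5 hours, the level fell by a factor of 42.5/4.09 ≈ 10.391.
n = log₂(10.391) ≈ 3.3773 half-lives, so t½ = 90.5/3.3773 ≈ 26.797 hours.
From t = 133 to t = 214: 4.09 × (1/2)^((214−133)/26.797) ≈ 0.50325 kBq.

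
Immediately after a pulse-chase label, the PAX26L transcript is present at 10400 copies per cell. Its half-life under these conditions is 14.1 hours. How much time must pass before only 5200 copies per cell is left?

5200/10400 = 1/2, so 1 half-life has elapsed.
t = 1 × 14.1 = 14.1 hours.

14.1 hours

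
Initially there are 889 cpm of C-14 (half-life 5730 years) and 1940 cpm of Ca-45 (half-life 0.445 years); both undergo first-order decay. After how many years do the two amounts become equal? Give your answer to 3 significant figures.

0.501 years

Set 889·(1/2)^(t/5730) = 1940·(1/2)^(t/0.445).
Taking log₂: log₂(889/1940) = t·(1/5730 − 1/0.445).
log₂(0.45825) = -1.1258; 1/5730 − 1/0.445 = -2.247.
t = -1.1258 / -2.247 ≈ 0.50102 years.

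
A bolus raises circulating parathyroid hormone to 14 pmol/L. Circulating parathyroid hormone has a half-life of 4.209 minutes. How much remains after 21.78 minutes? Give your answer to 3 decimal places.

Number of half-lives: n = 21.78/4.209 ≈ 5.1746.
Remaining = 14 × (1/2)^5.1746 = 14 × 0.027687 ≈ 0.38762 pmol/L.

0.388 pmol/L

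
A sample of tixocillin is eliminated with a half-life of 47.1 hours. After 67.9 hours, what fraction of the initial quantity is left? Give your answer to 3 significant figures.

0.368

n = 67.9/47.1 ≈ 1.4416 half-lives.
Fraction remaining = (1/2)^1.4416 ≈ 0.36816.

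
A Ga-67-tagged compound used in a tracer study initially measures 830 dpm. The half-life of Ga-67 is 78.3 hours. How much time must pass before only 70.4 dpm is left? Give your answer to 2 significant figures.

280 hours

Fraction remaining = 70.4/830 ≈ 0.084819.
n = log₂(830/70.4) = ln(11.79)/ln 2 ≈ 3.5595 half-lives.
t = n × t½ = 3.5595 × 78.3 ≈ 278.71 hours.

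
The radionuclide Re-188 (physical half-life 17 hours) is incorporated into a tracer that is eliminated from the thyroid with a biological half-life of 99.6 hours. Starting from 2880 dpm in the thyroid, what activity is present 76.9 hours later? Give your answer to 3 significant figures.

1/t_eff = 1/t_phys + 1/t_biol = 1/17 + 1/99.6 = 0.068864 per hour.
t_eff = 17 × 99.6 / (17 + 99.6) ≈ 14.521 hours.
Remaining = 2880 × (1/2)^(76.9/14.521) = 2880 × (1/2)^5.2956 ≈ 73.325 dpm.

73.3 dpm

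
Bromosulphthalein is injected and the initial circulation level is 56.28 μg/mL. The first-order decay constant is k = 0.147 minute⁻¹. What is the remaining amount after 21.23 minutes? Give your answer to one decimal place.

t½ = ln 2 / k = 0.69315 / 0.147 ≈ 4.7153 minutes.
Number of half-lives: n = 21.23/4.7153 ≈ 4.5024.
Remaining = 56.28 × (1/2)^4.5024 = 56.28 × 0.044121 ≈ 2.4832 μg/mL.

2.5 μg/mL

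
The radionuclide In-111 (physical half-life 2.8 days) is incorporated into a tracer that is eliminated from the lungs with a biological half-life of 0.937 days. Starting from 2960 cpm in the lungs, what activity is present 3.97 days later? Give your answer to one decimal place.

58.8 cpm

1/t_eff = 1/t_phys + 1/t_biol = 1/2.8 + 1/0.937 = 1.4244 per day.
t_eff = 2.8 × 0.937 / (2.8 + 0.937) ≈ 0.70206 days.
Remaining = 2960 × (1/2)^(3.97/0.70206) = 2960 × (1/2)^5.6548 ≈ 58.753 cpm.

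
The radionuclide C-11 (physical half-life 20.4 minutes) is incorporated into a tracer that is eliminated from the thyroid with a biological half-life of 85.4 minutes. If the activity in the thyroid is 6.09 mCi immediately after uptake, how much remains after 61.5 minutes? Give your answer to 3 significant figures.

0.457 mCi

1/t_eff = 1/t_phys + 1/t_biol = 1/20.4 + 1/85.4 = 0.060729 per minute.
t_eff = 20.4 × 85.4 / (20.4 + 85.4) ≈ 16.467 minutes.
Remaining = 6.09 × (1/2)^(61.5/16.467) = 6.09 × (1/2)^3.7348 ≈ 0.45742 mCi.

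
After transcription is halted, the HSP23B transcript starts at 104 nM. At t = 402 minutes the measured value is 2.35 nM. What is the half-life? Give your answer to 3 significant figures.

73.5 minutes

A/A₀ = 2.35/104 ≈ 0.022596.
n = log₂(44.255) ≈ 5.4678 half-lives elapsed in 402 minutes.
t½ = 402/5.4678 ≈ 73.522 minutes.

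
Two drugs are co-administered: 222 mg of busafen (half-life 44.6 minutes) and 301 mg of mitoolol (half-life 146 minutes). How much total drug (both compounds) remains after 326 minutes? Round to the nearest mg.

busafen: 222 × (1/2)^(326/44.6) = 222 × (1/2)^7.3094 ≈ 1.3996 mg.
mitoolol: 301 × (1/2)^(326/146) = 301 × (1/2)^2.2329 ≈ 64.033 mg.
Total = 1.3996 + 64.033 ≈ 65.433 mg.

65 mg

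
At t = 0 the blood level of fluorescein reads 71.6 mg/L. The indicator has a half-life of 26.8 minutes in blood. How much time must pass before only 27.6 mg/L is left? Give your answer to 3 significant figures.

Fraction remaining = 27.6/71.6 ≈ 0.38547.
n = log₂(71.6/27.6) = ln(2.5942)/ln 2 ≈ 1.3753 half-lives.
t = n × t½ = 1.3753 × 26.8 ≈ 36.858 minutes.

36.9 minutes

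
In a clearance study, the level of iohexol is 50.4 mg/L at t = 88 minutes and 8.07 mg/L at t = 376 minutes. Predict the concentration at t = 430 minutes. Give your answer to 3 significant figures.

Over Δt = 376 − 88 = 288 minutes, the level fell by a factor of 50.4/8.07 ≈ 6.2454.
n = log₂(6.2454) ≈ 2.6428 half-lives, so t½ = 288/2.6428 ≈ 108.98 minutes.
From t = 376 to t = 430: 8.07 × (1/2)^((430−376)/108.98) ≈ 5.7241 mg/L.

5.72 mg/L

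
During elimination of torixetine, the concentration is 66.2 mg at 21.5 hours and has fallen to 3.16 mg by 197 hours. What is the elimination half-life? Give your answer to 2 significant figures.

Over Δt = 197 − 21.5 = 175.5 hours, the level fell by a factor of 66.2/3.16 ≈ 20.949.
n = log₂(20.949) ≈ 4.3888 half-lives, so t½ = 175.5/4.3888 ≈ 39.988 hours.

40 hours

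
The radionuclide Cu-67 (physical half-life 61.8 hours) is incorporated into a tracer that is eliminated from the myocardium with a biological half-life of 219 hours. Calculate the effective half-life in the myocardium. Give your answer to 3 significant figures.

1/t_eff = 1/t_phys + 1/t_biol = 1/61.8 + 1/219 = 0.020747 per hour.
t_eff = 61.8 × 219 / (61.8 + 219) ≈ 48.199 hours.

48.2 hours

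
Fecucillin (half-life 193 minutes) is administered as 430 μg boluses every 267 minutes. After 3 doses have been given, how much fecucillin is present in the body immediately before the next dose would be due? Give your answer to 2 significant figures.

250 μg

The 3 doses were given 801, 534, 267 minutes ago.
Total = 430·(1/2)^(801/193) + 430·(1/2)^(534/193) + 430·(1/2)^(267/193)
      = 24.217 + 63.178 + 164.82 ≈ 252.22 μg.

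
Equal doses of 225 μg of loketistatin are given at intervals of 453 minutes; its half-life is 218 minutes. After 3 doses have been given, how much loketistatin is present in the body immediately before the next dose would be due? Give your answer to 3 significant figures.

The 3 doses were given 1359, 906, 453 minutes ago.
Total = 225·(1/2)^(1359/218) + 225·(1/2)^(906/218) + 225·(1/2)^(453/218)
      = 2.9894 + 12.622 + 53.29 ≈ 68.901 μg.

68.9 μg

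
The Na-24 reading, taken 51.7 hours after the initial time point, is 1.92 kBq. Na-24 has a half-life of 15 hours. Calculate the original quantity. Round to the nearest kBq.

21 kBq

Number of half-lives elapsed: n = 51.7/15 ≈ 3.4467.
A₀ = A × 2^n = 1.92 × 2^3.4467 = 1.92 × 10.903 ≈ 20.934 kBq.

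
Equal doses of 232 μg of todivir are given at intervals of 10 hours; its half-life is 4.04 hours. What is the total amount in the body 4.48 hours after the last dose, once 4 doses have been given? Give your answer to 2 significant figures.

The 4 doses were given 34.48, 24.48, 14.48, 4.48 hours ago.
Total = 232·(1/2)^(34.48/4.04) + 232·(1/2)^(24.48/4.04) + 232·(1/2)^(14.48/4.04) + 232·(1/2)^(4.48/4.04)
      = 0.62561 + 3.4788 + 19.344 + 107.57 ≈ 131.01 μg.

130 μg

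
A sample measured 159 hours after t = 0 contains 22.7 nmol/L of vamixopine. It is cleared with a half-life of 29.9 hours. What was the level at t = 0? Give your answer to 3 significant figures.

Number of half-lives elapsed: n = 159/29.9 ≈ 5.3177.
A₀ = A × 2^n = 22.7 × 2^5.3177 = 22.7 × 39.884 ≈ 905.36 nmol/L.

905 nmol/L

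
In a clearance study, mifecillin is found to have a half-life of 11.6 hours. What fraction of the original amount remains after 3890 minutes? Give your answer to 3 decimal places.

3890 minutes = 64.8333 hours.
n = 64.8333/11.6 ≈ 5.5891 half-lives.
Fraction remaining = (1/2)^5.5891 ≈ 0.020774.

0.021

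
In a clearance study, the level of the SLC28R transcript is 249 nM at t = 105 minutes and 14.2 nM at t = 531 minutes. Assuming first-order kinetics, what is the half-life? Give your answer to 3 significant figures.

Over Δt = 531 − 105 = 426 minutes, the level fell by a factor of 249/14.2 ≈ 17.535.
n = log₂(17.535) ≈ 4.1322 half-lives, so t½ = 426/4.1322 ≈ 103.09 minutes.

103 minutes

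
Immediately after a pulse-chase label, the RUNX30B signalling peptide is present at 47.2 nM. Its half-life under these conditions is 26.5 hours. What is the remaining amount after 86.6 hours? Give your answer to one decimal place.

Number of half-lives: n = 86.6/26.5 ≈ 3.2679.
Remaining = 47.2 × (1/2)^3.2679 = 47.2 × 0.10381 ≈ 4.9 nM.

4.9 nM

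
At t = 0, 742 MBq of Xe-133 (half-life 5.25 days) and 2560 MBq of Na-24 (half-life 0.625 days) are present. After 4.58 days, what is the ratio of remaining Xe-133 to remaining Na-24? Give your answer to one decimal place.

Xe-133: 742 × (1/2)^(4.58/5.25) = 742 × (1/2)^0.87238 ≈ 405.31 MBq.
Na-24: 2560 × (1/2)^(4.58/0.625) = 2560 × (1/2)^7.328 ≈ 15.933 MBq.
Ratio ≈ 405.31 / 15.933 ≈ 25.439.

25.4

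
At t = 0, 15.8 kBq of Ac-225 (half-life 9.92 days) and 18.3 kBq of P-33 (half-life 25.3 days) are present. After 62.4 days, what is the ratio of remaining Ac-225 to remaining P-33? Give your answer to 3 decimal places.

Ac-225: 15.8 × (1/2)^(62.4/9.92) = 15.8 × (1/2)^6.2903 ≈ 0.20187 kBq.
P-33: 18.3 × (1/2)^(62.4/25.3) = 18.3 × (1/2)^2.4664 ≈ 3.3112 kBq.
Ratio ≈ 0.20187 / 3.3112 ≈ 0.060967.

0.061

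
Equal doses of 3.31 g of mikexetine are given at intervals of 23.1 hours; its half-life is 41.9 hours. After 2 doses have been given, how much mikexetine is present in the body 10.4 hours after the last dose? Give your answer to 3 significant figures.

The 2 doses were given 33.5, 10.4 hours ago.
Total = 3.31·(1/2)^(33.5/41.9) + 3.31·(1/2)^(10.4/41.9)
      = 1.9017 + 2.7868 ≈ 4.6885 g.

4.69 g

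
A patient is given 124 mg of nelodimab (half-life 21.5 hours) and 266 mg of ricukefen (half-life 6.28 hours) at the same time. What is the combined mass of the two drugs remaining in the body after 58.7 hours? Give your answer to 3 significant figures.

nelodimab: 124 × (1/2)^(58.7/21.5) = 124 × (1/2)^2.7302 ≈ 18.687 mg.
ricukefen: 266 × (1/2)^(58.7/6.28) = 266 × (1/2)^9.3471 ≈ 0.40843 mg.
Total = 18.687 + 0.40843 ≈ 19.095 mg.

19.1 mg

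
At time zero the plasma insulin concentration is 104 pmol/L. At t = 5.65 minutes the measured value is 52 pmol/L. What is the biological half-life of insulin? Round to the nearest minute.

6 minutes

A/A₀ = 52/104 ≈ 0.5.
n = log₂(2) ≈ 1 half-life elapsed in 5.65 minutes.
t½ = 5.65/1 ≈ 5.65 minutes.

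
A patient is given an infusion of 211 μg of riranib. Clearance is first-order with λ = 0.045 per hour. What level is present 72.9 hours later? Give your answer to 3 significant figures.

7.94 μg

t½ = ln 2 / λ = 0.69315 / 0.045 ≈ 15.403 hours.
Number of half-lives: n = 72.9/15.403 ≈ 4.7328.
Remaining = 211 × (1/2)^4.7328 = 211 × 0.037609 ≈ 7.9356 μg.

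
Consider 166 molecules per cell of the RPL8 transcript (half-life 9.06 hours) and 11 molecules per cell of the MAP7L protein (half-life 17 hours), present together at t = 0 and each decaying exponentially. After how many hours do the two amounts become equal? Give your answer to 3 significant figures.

76.0 hours

Set 166·(1/2)^(t/9.06) = 11·(1/2)^(t/17).
Taking log₂: log₂(166/11) = t·(1/9.06 − 1/17).
log₂(15.091) = 3.9156; 1/9.06 − 1/17 = 0.051552.
t = 3.9156 / 0.051552 ≈ 75.955 hours.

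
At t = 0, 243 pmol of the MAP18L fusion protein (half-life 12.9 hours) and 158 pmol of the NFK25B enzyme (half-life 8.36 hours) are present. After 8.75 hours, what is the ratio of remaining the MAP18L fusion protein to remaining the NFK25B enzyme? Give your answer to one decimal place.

MAP18L fusion protein: 243 × (1/2)^(8.75/12.9) = 243 × (1/2)^0.67829 ≈ 151.85 pmol.
NFK25B enzyme: 158 × (1/2)^(8.75/8.36) = 158 × (1/2)^1.0467 ≈ 76.486 pmol.
Ratio ≈ 151.85 / 76.486 ≈ 1.9853.

2.0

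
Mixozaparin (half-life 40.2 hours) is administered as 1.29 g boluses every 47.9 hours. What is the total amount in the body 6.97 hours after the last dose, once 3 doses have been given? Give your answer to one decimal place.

1.9 g

The 3 doses were given 102.77, 54.87, 6.97 hours ago.
Total = 1.29·(1/2)^(102.77/40.2) + 1.29·(1/2)^(54.87/40.2) + 1.29·(1/2)^(6.97/40.2)
      = 0.21929 + 0.50085 + 1.1439 ≈ 1.8641 g.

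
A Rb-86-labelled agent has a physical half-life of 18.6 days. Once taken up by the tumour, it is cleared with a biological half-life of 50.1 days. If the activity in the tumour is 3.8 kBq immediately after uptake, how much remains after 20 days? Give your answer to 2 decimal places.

1/t_eff = 1/t_phys + 1/t_biol = 1/18.6 + 1/50.1 = 0.073724 per day.
t_eff = 18.6 × 50.1 / (18.6 + 50.1) ≈ 13.564 days.
Remaining = 3.8 × (1/2)^(20/13.564) = 3.8 × (1/2)^1.4745 ≈ 1.3675 kBq.

1.37 kBq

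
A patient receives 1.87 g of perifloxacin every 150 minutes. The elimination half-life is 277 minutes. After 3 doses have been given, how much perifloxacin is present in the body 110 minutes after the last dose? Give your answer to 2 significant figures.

The 3 doses were given 410, 260, 110 minutes ago.
Total = 1.87·(1/2)^(410/277) + 1.87·(1/2)^(260/277) + 1.87·(1/2)^(110/277)
      = 0.67031 + 0.97563 + 1.42 ≈ 3.066 g.

3.1 g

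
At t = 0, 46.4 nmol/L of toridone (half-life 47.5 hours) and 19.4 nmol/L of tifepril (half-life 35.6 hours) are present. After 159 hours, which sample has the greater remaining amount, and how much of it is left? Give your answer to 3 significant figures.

toridone, 4.56 nmol/L

toridone: 46.4 × (1/2)^3.3474 ≈ 4.5589 nmol/L.
tifepril: 19.4 × (1/2)^4.4663 ≈ 0.87763 nmol/L.
Toridone has more remaining, at ≈ 4.5589 nmol/L.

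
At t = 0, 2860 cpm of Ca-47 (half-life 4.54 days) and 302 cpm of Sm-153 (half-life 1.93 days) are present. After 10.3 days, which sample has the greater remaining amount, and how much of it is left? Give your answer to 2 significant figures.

Ca-47, 590 cpm

Ca-47: 2860 × (1/2)^2.2687 ≈ 593.49 cpm.
Sm-153: 302 × (1/2)^5.3368 ≈ 7.4726 cpm.
Ca-47 has more remaining, at ≈ 593.49 cpm.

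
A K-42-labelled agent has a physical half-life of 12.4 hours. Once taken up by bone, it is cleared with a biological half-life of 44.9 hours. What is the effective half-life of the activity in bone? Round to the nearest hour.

10 hours

1/t_eff = 1/t_phys + 1/t_biol = 1/12.4 + 1/44.9 = 0.10292 per hour.
t_eff = 12.4 × 44.9 / (12.4 + 44.9) ≈ 9.7166 hours.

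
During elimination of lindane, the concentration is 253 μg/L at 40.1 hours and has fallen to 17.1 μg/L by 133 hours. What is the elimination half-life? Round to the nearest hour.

Over Δt = 133 − 40.1 = 92.9 hours, the level fell by a factor of 253/17.1 ≈ 14.795.
n = log₂(14.795) ≈ 3.8871 half-lives, so t½ = 92.9/3.8871 ≈ 23.9 hours.

24 hours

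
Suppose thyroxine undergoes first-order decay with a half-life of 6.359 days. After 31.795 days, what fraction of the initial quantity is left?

n = 31.795/6.359 ≈ 5 half-lives.
Fraction remaining = (1/2)^5 ≈ 0.03125.

0.03125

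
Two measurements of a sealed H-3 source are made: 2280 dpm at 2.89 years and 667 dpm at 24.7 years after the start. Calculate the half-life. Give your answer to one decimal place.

12.3 years

Over Δt = 24.7 − 2.89 = 21.81 years, the level fell by a factor of 2280/667 ≈ 3.4183.
n = log₂(3.4183) ≈ 1.7733 half-lives, so t½ = 21.81/1.7733 ≈ 12.299 years.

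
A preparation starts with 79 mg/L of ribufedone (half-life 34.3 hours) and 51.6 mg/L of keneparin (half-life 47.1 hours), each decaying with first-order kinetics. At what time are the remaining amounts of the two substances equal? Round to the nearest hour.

Set 79·(1/2)^(t/34.3) = 51.6·(1/2)^(t/47.1).
Taking log₂: log₂(79/51.6) = t·(1/34.3 − 1/47.1).
log₂(1.531) = 0.61448; 1/34.3 − 1/47.1 = 0.0079231.
t = 0.61448 / 0.0079231 ≈ 77.556 hours.

78 hours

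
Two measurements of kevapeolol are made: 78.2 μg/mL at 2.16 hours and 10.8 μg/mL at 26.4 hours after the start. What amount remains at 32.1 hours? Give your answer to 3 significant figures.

6.78 μg/mL

Over Δt = 26.4 − 2.16 = 24.24 hours, the level fell by a factor of 78.2/10.8 ≈ 7.2407.
n = log₂(7.2407) ≈ 2.8561 half-lives, so t½ = 24.24/2.8561 ≈ 8.487 hours.
From t = 26.4 to t = 32.1: 10.8 × (1/2)^((32.1−26.4)/8.487) ≈ 6.7803 μg/mL.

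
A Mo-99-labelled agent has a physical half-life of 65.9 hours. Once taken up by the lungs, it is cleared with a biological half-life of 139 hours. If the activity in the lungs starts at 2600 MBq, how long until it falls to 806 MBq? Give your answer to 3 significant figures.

1/t_eff = 1/t_phys + 1/t_biol = 1/65.9 + 1/139 = 0.022369 per hour.
t_eff = 65.9 × 139 / (65.9 + 139) ≈ 44.705 hours.
n = log₂(2600/806) ≈ 1.6897; t = 1.6897 × 44.705 ≈ 75.537 hours.

75.5 hours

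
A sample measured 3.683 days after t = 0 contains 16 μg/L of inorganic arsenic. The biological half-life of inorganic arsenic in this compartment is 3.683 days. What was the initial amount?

32 μg/L

Number of half-lives elapsed: n = 3.683/3.683 ≈ 1.
A₀ = A × 2^n = 16 × 2^1 = 16 × 2 ≈ 32 μg/L.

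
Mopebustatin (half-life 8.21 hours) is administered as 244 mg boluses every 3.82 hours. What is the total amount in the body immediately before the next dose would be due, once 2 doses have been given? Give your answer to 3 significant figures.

305 mg

The 2 doses were given 7.64, 3.82 hours ago.
Total = 244·(1/2)^(7.64/8.21) + 244·(1/2)^(3.82/8.21)
      = 128.01 + 176.74 ≈ 304.75 mg.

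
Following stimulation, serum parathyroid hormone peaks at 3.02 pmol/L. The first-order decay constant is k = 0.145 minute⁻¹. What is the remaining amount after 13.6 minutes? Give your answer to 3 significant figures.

t½ = ln 2 / k = 0.69315 / 0.145 ≈ 4.7803 minutes.
Number of half-lives: n = 13.6/4.7803 ≈ 2.845.
Remaining = 3.02 × (1/2)^2.845 = 3.02 × 0.13918 ≈ 0.42032 pmol/L.

0.420 pmol/L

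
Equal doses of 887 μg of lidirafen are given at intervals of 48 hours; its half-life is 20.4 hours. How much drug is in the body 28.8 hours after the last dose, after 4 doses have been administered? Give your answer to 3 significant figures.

The 4 doses were given 172.8, 124.8, 76.8, 28.8 hours ago.
Total = 887·(1/2)^(172.8/20.4) + 887·(1/2)^(124.8/20.4) + 887·(1/2)^(76.8/20.4) + 887·(1/2)^(28.8/20.4)
      = 2.5005 + 12.774 + 65.258 + 333.38 ≈ 413.91 μg.

414 μg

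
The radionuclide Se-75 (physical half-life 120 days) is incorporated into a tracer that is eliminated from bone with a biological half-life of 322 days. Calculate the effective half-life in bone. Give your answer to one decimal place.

1/t_eff = 1/t_phys + 1/t_biol = 1/120 + 1/322 = 0.011439 per day.
t_eff = 120 × 322 / (120 + 322) ≈ 87.421 days.

87.4 days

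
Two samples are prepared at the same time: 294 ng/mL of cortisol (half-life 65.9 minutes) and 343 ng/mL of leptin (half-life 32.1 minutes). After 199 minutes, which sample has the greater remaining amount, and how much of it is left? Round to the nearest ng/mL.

cortisol, 36 ng/mL

cortisol: 294 × (1/2)^3.0197 ≈ 36.251 ng/mL.
leptin: 343 × (1/2)^6.1994 ≈ 4.6676 ng/mL.
Cortisol has more remaining, at ≈ 36.251 ng/mL.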